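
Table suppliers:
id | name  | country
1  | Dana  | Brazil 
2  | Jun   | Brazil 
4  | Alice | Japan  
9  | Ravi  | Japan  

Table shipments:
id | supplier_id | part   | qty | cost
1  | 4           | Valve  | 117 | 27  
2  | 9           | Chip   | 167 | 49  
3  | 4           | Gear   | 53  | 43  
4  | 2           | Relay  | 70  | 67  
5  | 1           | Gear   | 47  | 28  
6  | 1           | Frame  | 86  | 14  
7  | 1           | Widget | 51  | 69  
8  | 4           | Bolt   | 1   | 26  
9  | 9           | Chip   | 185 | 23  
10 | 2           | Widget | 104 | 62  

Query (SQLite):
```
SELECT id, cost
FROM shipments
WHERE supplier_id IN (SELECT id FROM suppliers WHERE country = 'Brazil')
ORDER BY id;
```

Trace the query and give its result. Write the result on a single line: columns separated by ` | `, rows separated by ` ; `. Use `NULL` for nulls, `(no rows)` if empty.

Inner query: suppliers.id where country = 'Brazil'.
Outer: keep shipments rows whose supplier_id is in that set.
Inner query → {1, 2}

4 | 67 ; 5 | 28 ; 6 | 14 ; 7 | 69 ; 10 | 62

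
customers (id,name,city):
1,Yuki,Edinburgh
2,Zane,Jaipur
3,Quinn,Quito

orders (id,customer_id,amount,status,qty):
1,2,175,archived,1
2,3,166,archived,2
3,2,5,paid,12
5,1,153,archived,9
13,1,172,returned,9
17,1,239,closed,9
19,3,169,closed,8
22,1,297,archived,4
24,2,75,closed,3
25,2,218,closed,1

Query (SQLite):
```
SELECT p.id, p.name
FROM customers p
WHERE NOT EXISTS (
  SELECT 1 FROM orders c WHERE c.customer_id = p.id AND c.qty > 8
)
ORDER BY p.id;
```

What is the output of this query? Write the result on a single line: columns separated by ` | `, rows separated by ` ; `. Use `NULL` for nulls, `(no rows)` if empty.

3 | Quinn

For each customers row, check whether any orders with matching customer_id has qty > 8.
Keep rows where that is false.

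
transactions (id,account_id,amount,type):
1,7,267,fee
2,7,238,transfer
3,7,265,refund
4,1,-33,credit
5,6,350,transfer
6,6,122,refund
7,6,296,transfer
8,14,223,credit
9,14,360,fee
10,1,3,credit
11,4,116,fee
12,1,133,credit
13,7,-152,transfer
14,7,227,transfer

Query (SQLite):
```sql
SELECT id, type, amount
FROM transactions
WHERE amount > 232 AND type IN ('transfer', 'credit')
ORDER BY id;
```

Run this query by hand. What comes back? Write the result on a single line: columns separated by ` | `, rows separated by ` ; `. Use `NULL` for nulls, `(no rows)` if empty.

amount > 232: ids {1, 2, 3, 5, 7, 9}
type IN ('transfer', 'credit'): ids {2, 4, 5, 7, 8, 10, 12, 13, 14}
Combine with AND.

2 | transfer | 238 ; 5 | transfer | 350 ; 7 | transfer | 296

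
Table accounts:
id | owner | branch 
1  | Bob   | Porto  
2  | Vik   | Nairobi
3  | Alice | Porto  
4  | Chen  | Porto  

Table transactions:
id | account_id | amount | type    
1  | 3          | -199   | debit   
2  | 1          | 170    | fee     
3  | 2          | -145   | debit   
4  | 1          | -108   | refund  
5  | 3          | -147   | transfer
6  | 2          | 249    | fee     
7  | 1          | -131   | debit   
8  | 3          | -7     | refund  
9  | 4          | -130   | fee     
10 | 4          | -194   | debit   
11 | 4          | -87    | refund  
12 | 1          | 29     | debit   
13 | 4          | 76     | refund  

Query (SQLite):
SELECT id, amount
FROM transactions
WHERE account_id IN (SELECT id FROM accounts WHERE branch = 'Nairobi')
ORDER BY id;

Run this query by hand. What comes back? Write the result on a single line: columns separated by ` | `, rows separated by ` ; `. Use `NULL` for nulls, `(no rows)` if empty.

Inner query: accounts.id where branch = 'Nairobi'.
Outer: keep transactions rows whose account_id is in that set.
Inner query → {2}

3 | -145 ; 6 | 249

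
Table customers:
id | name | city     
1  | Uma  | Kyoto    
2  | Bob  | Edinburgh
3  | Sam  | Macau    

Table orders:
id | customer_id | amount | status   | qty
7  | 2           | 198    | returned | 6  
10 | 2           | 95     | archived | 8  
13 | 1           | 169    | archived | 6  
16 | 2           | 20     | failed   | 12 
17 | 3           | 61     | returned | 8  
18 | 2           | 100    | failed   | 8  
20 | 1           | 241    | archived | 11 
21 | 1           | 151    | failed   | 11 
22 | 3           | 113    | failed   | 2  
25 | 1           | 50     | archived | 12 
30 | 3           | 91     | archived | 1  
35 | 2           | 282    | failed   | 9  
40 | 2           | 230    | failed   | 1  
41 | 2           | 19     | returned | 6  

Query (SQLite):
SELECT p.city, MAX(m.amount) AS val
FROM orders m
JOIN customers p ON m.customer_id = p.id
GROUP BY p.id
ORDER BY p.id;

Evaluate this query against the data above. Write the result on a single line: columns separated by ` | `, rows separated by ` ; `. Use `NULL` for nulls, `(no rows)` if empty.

Kyoto | 241 ; Edinburgh | 282 ; Macau | 113

Join each orders row to its customers via customer_id.
Group joined rows by customers.id; compute MAX(m.amount) per group.
  1: ids {13, 20, 21, 25} → MAX(m.amount)=241
  2: ids {7, 10, 16, 18, 35, 40, 41} → MAX(m.amount)=282
  3: ids {17, 22, 30} → MAX(m.amount)=113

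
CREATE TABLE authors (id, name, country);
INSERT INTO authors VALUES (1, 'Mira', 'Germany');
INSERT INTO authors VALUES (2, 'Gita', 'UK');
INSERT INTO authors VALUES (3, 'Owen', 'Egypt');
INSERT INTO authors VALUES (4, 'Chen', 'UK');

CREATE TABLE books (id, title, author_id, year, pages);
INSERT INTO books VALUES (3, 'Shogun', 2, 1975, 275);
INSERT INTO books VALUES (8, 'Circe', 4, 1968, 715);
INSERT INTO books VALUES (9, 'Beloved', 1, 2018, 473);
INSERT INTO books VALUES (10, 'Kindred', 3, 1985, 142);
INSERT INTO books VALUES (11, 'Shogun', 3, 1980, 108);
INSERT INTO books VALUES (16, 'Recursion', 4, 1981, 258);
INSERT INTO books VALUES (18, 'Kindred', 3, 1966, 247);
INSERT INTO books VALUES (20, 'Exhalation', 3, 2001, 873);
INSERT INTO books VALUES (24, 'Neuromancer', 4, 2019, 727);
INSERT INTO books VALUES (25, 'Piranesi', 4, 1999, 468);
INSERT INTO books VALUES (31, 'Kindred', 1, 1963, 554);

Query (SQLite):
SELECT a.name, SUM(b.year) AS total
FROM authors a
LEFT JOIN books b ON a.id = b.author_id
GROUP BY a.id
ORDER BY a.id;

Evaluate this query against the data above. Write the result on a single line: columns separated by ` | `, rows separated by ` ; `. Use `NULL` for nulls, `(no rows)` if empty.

Mira | 3981 ; Gita | 1975 ; Owen | 7932 ; Chen | 7967

LEFT JOIN keeps every authors row; unmatched ones get NULL for books columns.
Group by authors.id and compute SUM(b.year). SUM over an all-NULL group is NULL.
  1: ids {9, 31} → SUM(b.year)=3981
  2: ids {3} → SUM(b.year)=1975
  3: ids {10, 11, 18, 20} → SUM(b.year)=7932
  4: ids {8, 16, 24, 25} → SUM(b.year)=7967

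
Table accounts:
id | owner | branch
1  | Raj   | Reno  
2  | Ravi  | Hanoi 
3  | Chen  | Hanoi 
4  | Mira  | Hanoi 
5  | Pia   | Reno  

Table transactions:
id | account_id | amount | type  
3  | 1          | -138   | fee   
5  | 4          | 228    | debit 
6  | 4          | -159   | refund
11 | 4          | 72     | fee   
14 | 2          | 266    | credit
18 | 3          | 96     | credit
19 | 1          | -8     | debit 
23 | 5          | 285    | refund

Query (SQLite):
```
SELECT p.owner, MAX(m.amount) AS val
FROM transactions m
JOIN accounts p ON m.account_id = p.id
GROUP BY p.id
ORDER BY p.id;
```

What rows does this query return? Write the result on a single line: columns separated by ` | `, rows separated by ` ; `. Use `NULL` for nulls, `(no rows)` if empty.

Join each transactions row to its accounts via account_id.
Group joined rows by accounts.id; compute MAX(m.amount) per group.
  1: ids {3, 19} → MAX(m.amount)=-8
  2: ids {14} → MAX(m.amount)=266
  3: ids {18} → MAX(m.amount)=96
  4: ids {5, 6, 11} → MAX(m.amount)=228
  5: ids {23} → MAX(m.amount)=285

Raj | -8 ; Ravi | 266 ; Chen | 96 ; Mira | 228 ; Pia | 285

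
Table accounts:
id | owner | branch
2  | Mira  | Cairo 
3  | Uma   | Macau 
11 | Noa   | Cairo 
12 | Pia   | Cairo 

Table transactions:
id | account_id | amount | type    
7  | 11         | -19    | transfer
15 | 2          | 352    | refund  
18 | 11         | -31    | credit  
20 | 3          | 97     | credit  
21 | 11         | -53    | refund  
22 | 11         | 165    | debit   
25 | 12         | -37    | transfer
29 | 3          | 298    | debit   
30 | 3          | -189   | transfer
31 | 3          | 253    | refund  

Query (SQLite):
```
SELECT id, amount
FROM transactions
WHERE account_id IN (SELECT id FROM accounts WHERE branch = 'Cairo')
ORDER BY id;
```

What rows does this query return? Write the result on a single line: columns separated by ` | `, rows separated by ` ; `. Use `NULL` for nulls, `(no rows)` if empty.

7 | -19 ; 15 | 352 ; 18 | -31 ; 21 | -53 ; 22 | 165 ; 25 | -37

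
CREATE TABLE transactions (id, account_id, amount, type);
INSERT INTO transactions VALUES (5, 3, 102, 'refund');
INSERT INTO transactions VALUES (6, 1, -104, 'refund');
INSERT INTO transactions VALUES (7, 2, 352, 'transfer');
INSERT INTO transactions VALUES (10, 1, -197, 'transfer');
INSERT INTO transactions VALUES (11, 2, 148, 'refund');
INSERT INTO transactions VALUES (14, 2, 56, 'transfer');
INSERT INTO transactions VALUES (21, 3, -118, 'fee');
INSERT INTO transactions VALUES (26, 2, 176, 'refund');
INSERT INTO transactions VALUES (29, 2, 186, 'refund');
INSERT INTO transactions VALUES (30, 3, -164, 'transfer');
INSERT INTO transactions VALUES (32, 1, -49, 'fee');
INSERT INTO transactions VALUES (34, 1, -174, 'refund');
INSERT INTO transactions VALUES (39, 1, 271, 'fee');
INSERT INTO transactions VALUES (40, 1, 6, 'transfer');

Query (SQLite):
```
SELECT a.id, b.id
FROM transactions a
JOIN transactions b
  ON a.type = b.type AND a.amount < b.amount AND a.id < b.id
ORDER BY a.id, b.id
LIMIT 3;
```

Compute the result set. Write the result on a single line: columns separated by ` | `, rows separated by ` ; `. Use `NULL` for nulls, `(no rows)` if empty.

Pairs (a,b) with same type, a.amount < b.amount, a.id < b.id.
type groups: fee:{21,32,39} refund:{5,6,11,26,29,34} transfer:{7,10,14,30,40}
Ordered by (a.id, b.id); first 3.

5 | 11 ; 5 | 26 ; 5 | 29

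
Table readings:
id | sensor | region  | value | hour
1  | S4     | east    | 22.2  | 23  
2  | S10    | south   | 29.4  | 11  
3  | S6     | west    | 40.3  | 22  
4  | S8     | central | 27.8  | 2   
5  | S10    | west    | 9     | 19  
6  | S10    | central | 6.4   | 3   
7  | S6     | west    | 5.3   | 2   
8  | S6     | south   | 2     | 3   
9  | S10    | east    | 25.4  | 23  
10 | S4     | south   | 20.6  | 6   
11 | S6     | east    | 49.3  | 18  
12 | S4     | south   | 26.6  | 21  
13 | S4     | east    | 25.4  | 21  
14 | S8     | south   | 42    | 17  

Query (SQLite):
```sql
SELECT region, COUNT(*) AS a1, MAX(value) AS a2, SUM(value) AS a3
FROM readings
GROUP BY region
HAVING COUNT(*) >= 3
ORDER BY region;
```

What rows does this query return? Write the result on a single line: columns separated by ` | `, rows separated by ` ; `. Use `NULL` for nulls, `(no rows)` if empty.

east | 4 | 49.3 | 122.3 ; south | 5 | 42 | 120.6 ; west | 3 | 40.3 | 54.6

Group readings by region.
Per group compute: COUNT(*), MAX(value), SUM(value).
HAVING: drop groups with fewer than 3 rows.
  central: ids {4, 6} → COUNT(*)=2, MAX(value)=27.8, SUM(value)=34.2
  east: ids {1, 9, 11, 13} → COUNT(*)=4, MAX(value)=49.3, SUM(value)=122.3
  south: ids {2, 8, 10, 12, 14} → COUNT(*)=5, MAX(value)=42, SUM(value)=120.6
  west: ids {3, 5, 7} → COUNT(*)=3, MAX(value)=40.3, SUM(value)=54.6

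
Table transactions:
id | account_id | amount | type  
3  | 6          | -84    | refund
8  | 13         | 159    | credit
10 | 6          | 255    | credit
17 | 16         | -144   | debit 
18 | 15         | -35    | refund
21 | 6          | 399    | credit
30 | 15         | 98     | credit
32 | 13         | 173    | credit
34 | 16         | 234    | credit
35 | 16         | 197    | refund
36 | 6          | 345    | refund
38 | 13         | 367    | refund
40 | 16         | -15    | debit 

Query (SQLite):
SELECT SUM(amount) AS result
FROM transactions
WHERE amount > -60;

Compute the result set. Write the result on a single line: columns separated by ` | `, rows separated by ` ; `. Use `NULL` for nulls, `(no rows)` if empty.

2177

Rows where amount > -60 → amount values: [159, 255, -35, 399, 98, 173, 234, 197, 345, 367, -15].
SUM of non-NULL values = 2177.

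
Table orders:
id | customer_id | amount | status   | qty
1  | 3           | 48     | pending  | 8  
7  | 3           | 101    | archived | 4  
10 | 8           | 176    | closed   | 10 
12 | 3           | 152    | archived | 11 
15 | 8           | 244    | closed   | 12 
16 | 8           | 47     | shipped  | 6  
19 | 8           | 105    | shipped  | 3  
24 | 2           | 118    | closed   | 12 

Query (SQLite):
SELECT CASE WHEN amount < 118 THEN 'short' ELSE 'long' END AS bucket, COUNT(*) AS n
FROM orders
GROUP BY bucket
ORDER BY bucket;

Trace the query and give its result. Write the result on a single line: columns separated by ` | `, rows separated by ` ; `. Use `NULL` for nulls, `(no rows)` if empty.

Bucket rows by amount < 118 → 'short' else 'long'; count each bucket.

long | 4 ; short | 4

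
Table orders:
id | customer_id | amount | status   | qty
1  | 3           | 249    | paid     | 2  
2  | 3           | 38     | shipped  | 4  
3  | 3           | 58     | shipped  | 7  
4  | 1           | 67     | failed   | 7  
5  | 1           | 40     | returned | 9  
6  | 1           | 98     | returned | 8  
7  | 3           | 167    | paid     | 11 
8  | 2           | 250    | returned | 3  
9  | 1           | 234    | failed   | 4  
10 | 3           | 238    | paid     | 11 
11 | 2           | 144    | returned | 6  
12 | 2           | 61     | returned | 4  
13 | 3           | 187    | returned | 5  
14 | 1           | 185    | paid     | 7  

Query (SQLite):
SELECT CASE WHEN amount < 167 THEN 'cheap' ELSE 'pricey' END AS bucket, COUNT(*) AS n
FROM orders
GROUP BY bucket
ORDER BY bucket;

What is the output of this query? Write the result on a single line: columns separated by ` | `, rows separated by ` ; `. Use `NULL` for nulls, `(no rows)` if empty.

Bucket rows by amount < 167 → 'cheap' else 'pricey'; count each bucket.

cheap | 7 ; pricey | 7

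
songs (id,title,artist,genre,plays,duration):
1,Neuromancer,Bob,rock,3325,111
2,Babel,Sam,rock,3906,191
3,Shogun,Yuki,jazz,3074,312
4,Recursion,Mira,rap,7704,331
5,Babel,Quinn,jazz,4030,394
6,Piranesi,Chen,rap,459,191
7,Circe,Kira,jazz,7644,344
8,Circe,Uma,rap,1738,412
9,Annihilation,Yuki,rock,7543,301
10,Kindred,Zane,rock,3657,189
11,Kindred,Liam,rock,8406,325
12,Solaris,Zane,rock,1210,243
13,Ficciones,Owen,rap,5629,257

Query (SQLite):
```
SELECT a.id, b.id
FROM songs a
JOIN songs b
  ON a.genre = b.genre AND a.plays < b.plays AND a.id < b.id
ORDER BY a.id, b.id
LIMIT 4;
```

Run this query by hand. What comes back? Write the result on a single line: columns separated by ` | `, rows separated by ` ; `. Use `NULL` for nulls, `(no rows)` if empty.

1 | 2 ; 1 | 9 ; 1 | 10 ; 1 | 11

Pairs (a,b) with same genre, a.plays < b.plays, a.id < b.id.
genre groups: jazz:{3,5,7} rap:{4,6,8,13} rock:{1,2,9,10,11,12}
Ordered by (a.id, b.id); first 4.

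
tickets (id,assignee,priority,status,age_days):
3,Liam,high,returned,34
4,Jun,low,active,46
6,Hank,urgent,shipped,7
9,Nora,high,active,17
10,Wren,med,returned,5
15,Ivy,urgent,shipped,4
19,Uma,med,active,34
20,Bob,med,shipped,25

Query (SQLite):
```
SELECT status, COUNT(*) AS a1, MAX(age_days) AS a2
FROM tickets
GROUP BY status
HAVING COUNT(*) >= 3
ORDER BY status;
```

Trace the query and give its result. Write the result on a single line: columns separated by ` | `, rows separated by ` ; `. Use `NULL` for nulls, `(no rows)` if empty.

active | 3 | 46 ; shipped | 3 | 25

Group tickets by status.
Per group compute: COUNT(*), MAX(age_days).
HAVING: drop groups with fewer than 3 rows.
  active: ids {4, 9, 19} → COUNT(*)=3, MAX(age_days)=46
  returned: ids {3, 10} → COUNT(*)=2, MAX(age_days)=34
  shipped: ids {6, 15, 20} → COUNT(*)=3, MAX(age_days)=25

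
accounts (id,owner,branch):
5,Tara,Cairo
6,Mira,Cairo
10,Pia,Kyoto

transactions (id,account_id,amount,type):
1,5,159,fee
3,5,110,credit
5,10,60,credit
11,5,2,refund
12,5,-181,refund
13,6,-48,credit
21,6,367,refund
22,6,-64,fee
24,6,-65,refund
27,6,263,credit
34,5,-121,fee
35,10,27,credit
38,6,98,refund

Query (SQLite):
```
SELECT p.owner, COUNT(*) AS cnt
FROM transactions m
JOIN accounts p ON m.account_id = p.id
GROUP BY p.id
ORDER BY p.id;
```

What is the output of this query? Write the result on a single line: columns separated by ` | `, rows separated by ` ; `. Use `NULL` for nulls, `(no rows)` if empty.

Tara | 5 ; Mira | 6 ; Pia | 2

Join each transactions row to its accounts via account_id.
Group joined rows by accounts.id; compute COUNT(*) per group.
  5: ids {1, 3, 11, 12, 34} → COUNT(*)=5
  6: ids {13, 21, 22, 24, 27, 38} → COUNT(*)=6
  10: ids {5, 35} → COUNT(*)=2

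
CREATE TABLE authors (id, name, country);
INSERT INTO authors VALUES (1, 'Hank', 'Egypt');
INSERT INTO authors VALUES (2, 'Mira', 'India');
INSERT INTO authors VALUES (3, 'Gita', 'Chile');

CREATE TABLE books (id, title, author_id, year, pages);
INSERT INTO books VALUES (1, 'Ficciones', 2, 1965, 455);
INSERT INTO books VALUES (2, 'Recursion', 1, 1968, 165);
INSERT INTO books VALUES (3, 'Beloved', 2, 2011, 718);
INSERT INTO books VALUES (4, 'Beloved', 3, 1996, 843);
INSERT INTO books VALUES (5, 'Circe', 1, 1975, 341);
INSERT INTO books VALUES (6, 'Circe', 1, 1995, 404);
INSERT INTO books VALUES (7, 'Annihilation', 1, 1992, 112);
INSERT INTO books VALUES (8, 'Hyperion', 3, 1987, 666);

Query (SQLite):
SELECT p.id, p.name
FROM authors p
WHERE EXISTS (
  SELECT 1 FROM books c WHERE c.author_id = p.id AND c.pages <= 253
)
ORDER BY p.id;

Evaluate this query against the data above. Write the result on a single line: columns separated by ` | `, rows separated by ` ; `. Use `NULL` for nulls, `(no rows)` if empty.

1 | Hank

For each authors row, check whether any books with matching author_id has pages <= 253.
Keep rows where that is true.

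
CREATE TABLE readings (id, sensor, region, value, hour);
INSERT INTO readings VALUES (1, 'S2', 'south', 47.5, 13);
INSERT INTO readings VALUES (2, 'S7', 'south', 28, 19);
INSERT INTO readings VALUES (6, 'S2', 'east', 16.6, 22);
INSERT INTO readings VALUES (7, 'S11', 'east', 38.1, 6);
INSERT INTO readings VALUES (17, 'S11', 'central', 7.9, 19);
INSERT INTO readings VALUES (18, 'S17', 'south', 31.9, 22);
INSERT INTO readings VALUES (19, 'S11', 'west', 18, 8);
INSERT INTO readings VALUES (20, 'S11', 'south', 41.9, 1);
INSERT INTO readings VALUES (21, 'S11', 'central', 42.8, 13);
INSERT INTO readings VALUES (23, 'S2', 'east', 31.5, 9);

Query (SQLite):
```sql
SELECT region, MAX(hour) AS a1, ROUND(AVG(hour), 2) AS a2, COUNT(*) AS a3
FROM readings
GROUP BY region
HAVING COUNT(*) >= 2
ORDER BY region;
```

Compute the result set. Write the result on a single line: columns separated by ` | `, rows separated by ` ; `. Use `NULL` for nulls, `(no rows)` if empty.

Group readings by region.
Per group compute: MAX(hour), ROUND(AVG(hour), 2), COUNT(*).
HAVING: drop groups with fewer than 2 rows.
  central: ids {17, 21} → MAX(hour)=19, ROUND(AVG(hour), 2)=16, COUNT(*)=2
  east: ids {6, 7, 23} → MAX(hour)=22, ROUND(AVG(hour), 2)=12.33, COUNT(*)=3
  south: ids {1, 2, 18, 20} → MAX(hour)=22, ROUND(AVG(hour), 2)=13.75, COUNT(*)=4
  west: ids {19} → MAX(hour)=8, ROUND(AVG(hour), 2)=8, COUNT(*)=1

central | 19 | 16 | 2 ; east | 22 | 12.33 | 3 ; south | 22 | 13.75 | 4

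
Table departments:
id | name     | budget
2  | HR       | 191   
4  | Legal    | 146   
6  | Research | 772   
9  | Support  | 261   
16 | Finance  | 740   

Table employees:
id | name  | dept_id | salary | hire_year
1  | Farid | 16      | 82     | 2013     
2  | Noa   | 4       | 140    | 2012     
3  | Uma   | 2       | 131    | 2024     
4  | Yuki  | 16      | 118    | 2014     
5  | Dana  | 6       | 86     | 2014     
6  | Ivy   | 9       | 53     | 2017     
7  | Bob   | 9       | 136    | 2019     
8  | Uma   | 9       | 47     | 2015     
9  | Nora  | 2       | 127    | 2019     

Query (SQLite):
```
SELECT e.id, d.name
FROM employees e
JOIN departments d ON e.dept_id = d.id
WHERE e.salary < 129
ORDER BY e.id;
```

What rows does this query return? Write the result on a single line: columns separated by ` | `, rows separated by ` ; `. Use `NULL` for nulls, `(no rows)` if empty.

1 | Finance ; 4 | Finance ; 5 | Research ; 6 | Support ; 8 | Support ; 9 | HR

Each employees row matches the departments row where dept_id = departments.id.
Then keep rows with e.salary < 129.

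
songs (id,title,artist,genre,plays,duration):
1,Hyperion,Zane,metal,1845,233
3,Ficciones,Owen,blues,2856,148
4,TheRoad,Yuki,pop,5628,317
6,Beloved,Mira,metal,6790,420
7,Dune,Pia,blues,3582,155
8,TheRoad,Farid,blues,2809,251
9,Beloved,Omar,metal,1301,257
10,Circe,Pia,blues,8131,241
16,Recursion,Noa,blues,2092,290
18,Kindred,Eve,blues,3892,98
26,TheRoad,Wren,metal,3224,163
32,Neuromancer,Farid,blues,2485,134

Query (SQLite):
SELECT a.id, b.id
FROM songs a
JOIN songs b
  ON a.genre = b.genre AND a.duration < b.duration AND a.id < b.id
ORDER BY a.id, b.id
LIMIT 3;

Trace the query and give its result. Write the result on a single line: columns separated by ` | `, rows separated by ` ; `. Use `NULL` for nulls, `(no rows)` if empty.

1 | 6 ; 1 | 9 ; 3 | 7

Pairs (a,b) with same genre, a.duration < b.duration, a.id < b.id.
genre groups: blues:{3,7,8,10,16,18,32} metal:{1,6,9,26} pop:{4}
Ordered by (a.id, b.id); first 3.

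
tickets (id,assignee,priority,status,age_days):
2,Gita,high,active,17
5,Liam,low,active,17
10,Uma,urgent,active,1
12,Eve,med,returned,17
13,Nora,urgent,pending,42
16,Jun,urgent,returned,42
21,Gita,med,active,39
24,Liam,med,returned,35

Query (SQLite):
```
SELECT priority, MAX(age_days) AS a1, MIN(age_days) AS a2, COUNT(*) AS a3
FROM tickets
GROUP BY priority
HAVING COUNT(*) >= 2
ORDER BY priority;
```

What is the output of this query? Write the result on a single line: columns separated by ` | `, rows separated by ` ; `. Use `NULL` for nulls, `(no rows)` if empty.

med | 39 | 17 | 3 ; urgent | 42 | 1 | 3

Group tickets by priority.
Per group compute: MAX(age_days), MIN(age_days), COUNT(*).
HAVING: drop groups with fewer than 2 rows.
  high: ids {2} → MAX(age_days)=17, MIN(age_days)=17, COUNT(*)=1
  low: ids {5} → MAX(age_days)=17, MIN(age_days)=17, COUNT(*)=1
  med: ids {12, 21, 24} → MAX(age_days)=39, MIN(age_days)=17, COUNT(*)=3
  urgent: ids {10, 13, 16} → MAX(age_days)=42, MIN(age_days)=1, COUNT(*)=3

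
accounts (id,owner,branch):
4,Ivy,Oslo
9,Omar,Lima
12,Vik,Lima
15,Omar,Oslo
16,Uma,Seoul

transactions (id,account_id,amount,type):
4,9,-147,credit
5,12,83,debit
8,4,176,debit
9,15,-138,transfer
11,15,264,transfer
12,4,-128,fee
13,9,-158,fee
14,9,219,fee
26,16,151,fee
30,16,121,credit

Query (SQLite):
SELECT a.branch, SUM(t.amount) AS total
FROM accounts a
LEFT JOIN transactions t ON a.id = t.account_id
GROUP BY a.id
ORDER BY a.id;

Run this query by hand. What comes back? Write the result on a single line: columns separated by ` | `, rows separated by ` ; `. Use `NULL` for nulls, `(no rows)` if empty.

Oslo | 48 ; Lima | -86 ; Lima | 83 ; Oslo | 126 ; Seoul | 272

LEFT JOIN keeps every accounts row; unmatched ones get NULL for transactions columns.
Group by accounts.id and compute SUM(t.amount). SUM over an all-NULL group is NULL.
  4: ids {8, 12} → SUM(t.amount)=48
  9: ids {4, 13, 14} → SUM(t.amount)=-86
  12: ids {5} → SUM(t.amount)=83
  15: ids {9, 11} → SUM(t.amount)=126
  16: ids {26, 30} → SUM(t.amount)=272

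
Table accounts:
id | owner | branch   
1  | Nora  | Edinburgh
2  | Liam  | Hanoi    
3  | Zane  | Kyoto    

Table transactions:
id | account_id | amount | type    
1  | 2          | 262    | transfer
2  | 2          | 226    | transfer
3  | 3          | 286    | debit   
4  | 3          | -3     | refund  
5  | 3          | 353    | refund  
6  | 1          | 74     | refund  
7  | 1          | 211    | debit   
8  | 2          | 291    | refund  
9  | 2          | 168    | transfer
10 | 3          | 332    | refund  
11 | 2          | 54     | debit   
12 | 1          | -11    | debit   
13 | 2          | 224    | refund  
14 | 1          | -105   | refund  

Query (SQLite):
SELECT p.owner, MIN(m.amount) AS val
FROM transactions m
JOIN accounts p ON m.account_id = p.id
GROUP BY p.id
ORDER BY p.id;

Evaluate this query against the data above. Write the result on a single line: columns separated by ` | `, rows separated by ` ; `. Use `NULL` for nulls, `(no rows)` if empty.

Nora | -105 ; Liam | 54 ; Zane | -3

Join each transactions row to its accounts via account_id.
Group joined rows by accounts.id; compute MIN(m.amount) per group.
  1: ids {6, 7, 12, 14} → MIN(m.amount)=-105
  2: ids {1, 2, 8, 9, 11, 13} → MIN(m.amount)=54
  3: ids {3, 4, 5, 10} → MIN(m.amount)=-3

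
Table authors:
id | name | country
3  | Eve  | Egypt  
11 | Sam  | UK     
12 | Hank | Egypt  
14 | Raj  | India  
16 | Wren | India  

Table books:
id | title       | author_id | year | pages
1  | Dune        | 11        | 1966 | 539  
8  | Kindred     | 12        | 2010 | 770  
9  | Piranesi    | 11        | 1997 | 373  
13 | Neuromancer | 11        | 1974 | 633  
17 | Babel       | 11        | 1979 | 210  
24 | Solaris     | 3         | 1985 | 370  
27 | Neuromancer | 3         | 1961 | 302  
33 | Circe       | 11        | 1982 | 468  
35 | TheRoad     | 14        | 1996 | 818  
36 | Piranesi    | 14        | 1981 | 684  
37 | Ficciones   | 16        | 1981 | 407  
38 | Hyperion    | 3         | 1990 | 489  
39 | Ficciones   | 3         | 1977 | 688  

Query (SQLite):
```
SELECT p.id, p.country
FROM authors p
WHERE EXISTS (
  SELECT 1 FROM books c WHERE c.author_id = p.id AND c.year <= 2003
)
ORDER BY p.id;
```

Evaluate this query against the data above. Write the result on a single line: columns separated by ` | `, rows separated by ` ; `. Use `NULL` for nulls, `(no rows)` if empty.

3 | Egypt ; 11 | UK ; 14 | India ; 16 | India

For each authors row, check whether any books with matching author_id has year <= 2003.
Keep rows where that is true.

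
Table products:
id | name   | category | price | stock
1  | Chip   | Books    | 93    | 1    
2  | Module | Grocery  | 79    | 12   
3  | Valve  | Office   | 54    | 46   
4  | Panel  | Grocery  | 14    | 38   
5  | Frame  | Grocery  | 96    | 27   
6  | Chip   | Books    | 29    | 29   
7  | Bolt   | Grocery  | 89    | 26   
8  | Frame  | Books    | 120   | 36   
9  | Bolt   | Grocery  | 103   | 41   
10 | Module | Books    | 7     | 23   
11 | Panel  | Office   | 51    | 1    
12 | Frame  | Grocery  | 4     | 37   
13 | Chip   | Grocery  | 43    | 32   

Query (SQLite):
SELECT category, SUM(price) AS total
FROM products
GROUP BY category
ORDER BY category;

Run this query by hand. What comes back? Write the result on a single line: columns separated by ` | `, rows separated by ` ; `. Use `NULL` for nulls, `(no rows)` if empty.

Books | 249 ; Grocery | 428 ; Office | 105

Partition products by category; compute SUM(price) within each group.
  Books: ids {1, 6, 8, 10} → SUM(price)=249
  Grocery: ids {2, 4, 5, 7, 9, 12, 13} → SUM(price)=428
  Office: ids {3, 11} → SUM(price)=105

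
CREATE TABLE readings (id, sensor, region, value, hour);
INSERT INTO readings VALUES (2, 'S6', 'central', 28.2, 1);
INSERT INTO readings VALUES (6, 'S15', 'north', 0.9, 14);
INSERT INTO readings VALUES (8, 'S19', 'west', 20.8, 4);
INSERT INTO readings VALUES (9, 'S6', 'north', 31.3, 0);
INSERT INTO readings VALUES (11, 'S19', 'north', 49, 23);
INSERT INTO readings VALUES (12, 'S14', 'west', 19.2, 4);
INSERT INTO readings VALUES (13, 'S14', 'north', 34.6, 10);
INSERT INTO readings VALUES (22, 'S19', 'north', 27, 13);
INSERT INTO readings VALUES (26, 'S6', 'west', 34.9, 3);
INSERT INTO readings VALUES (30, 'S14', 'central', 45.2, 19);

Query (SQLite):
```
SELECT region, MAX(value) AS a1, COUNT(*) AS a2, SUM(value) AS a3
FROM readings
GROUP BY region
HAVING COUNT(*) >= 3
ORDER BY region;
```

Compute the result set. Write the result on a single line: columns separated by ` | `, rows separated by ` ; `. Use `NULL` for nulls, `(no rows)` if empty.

Group readings by region.
Per group compute: MAX(value), COUNT(*), SUM(value).
HAVING: drop groups with fewer than 3 rows.
  central: ids {2, 30} → MAX(value)=45.2, COUNT(*)=2, SUM(value)=73.4
  north: ids {6, 9, 11, 13, 22} → MAX(value)=49, COUNT(*)=5, SUM(value)=142.8
  west: ids {8, 12, 26} → MAX(value)=34.9, COUNT(*)=3, SUM(value)=74.9

north | 49 | 5 | 142.8 ; west | 34.9 | 3 | 74.9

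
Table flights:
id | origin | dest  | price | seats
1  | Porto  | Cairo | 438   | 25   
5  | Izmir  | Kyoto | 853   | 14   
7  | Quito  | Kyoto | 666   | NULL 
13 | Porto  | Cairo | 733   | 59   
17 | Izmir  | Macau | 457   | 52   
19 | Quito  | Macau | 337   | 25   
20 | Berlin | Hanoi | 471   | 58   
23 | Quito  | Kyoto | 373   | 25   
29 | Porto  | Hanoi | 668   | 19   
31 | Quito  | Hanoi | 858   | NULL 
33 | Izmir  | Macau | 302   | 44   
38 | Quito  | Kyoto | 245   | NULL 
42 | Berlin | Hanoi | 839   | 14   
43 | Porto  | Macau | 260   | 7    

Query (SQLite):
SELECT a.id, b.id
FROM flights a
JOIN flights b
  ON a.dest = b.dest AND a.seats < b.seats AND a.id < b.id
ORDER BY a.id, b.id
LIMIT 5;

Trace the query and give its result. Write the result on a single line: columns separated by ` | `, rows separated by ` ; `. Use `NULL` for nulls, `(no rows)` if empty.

Pairs (a,b) with same dest, a.seats < b.seats, a.id < b.id.
dest groups: Cairo:{1,13} Hanoi:{20,29,31,42} Kyoto:{5,7,23,38} Macau:{17,19,33,43}
Ordered by (a.id, b.id); first 5.

1 | 13 ; 5 | 23 ; 19 | 33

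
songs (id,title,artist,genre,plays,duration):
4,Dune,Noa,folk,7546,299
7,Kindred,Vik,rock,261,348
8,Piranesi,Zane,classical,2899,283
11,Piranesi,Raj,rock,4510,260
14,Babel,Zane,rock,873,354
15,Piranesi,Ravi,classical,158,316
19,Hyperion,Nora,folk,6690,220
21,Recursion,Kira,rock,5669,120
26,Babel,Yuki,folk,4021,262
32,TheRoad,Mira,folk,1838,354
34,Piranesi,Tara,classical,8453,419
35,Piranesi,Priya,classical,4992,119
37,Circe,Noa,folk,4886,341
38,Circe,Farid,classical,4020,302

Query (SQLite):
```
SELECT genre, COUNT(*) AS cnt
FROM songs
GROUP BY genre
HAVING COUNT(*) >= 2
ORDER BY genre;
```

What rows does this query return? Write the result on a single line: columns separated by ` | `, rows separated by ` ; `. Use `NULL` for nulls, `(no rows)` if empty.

Partition songs by genre; compute COUNT(*) within each group.
HAVING: keep groups with count ≥ 2.
  classical: ids {8, 15, 34, 35, 38} → COUNT(*)=5
  folk: ids {4, 19, 26, 32, 37} → COUNT(*)=5
  rock: ids {7, 11, 14, 21} → COUNT(*)=4

classical | 5 ; folk | 5 ; rock | 4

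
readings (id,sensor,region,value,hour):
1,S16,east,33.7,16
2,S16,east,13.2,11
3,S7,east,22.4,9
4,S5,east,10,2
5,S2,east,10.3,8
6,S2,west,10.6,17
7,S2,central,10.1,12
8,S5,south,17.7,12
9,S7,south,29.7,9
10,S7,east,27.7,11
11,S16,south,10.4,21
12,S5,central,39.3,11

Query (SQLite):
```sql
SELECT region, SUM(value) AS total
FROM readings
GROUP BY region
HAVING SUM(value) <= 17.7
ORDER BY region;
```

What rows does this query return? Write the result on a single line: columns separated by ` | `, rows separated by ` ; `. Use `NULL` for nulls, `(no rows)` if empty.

Partition readings by region; compute SUM(value) within each group.
HAVING: keep groups where SUM(value) <= 17.7.
  central: ids {7, 12} → SUM(value)=49.4
  east: ids {1, 2, 3, 4, 5, 10} → SUM(value)=117.3
  south: ids {8, 9, 11} → SUM(value)=57.8
  west: ids {6} → SUM(value)=10.6

west | 10.6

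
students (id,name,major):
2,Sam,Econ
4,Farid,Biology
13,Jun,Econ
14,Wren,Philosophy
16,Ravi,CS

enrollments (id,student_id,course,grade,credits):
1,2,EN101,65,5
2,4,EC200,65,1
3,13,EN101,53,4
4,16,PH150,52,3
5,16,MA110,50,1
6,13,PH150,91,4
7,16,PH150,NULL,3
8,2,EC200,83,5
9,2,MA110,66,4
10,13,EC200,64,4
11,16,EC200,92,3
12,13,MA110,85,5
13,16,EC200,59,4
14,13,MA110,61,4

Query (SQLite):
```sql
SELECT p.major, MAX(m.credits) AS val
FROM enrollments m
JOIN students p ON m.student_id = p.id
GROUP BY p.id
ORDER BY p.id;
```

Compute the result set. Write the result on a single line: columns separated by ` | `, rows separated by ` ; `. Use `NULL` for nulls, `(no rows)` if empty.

Econ | 5 ; Biology | 1 ; Econ | 5 ; CS | 4

Join each enrollments row to its students via student_id.
Group joined rows by students.id; compute MAX(m.credits) per group.
  2: ids {1, 8, 9} → MAX(m.credits)=5
  4: ids {2} → MAX(m.credits)=1
  13: ids {3, 6, 10, 12, 14} → MAX(m.credits)=5
  16: ids {4, 5, 7, 11, 13} → MAX(m.credits)=4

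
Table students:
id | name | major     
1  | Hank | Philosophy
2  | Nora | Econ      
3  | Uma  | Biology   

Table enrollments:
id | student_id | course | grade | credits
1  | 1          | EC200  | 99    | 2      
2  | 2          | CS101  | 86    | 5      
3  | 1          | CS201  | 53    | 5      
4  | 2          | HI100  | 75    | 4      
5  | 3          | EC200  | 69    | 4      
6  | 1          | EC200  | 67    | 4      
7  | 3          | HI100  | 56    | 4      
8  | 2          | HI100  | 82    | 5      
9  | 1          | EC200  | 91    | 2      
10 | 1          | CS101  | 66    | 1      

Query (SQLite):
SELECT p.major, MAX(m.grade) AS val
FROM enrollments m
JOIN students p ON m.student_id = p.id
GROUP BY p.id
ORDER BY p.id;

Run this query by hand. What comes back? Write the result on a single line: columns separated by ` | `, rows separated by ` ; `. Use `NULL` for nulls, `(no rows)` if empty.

Join each enrollments row to its students via student_id.
Group joined rows by students.id; compute MAX(m.grade) per group.
  1: ids {1, 3, 6, 9, 10} → MAX(m.grade)=99
  2: ids {2, 4, 8} → MAX(m.grade)=86
  3: ids {5, 7} → MAX(m.grade)=69

Philosophy | 99 ; Econ | 86 ; Biology | 69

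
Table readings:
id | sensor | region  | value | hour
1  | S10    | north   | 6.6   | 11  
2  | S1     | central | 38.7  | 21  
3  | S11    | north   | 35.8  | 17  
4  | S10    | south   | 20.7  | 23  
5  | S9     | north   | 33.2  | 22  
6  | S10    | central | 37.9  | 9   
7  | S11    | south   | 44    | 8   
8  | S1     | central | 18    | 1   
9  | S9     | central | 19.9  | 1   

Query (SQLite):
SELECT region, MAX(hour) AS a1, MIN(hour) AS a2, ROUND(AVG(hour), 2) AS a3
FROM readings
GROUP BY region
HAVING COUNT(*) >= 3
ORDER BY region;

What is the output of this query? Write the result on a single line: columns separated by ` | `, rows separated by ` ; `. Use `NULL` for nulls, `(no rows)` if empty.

Group readings by region.
Per group compute: MAX(hour), MIN(hour), ROUND(AVG(hour), 2).
HAVING: drop groups with fewer than 3 rows.
  central: ids {2, 6, 8, 9} → MAX(hour)=21, MIN(hour)=1, ROUND(AVG(hour), 2)=8
  north: ids {1, 3, 5} → MAX(hour)=22, MIN(hour)=11, ROUND(AVG(hour), 2)=16.67
  south: ids {4, 7} → MAX(hour)=23, MIN(hour)=8, ROUND(AVG(hour), 2)=15.5

central | 21 | 1 | 8 ; north | 22 | 11 | 16.67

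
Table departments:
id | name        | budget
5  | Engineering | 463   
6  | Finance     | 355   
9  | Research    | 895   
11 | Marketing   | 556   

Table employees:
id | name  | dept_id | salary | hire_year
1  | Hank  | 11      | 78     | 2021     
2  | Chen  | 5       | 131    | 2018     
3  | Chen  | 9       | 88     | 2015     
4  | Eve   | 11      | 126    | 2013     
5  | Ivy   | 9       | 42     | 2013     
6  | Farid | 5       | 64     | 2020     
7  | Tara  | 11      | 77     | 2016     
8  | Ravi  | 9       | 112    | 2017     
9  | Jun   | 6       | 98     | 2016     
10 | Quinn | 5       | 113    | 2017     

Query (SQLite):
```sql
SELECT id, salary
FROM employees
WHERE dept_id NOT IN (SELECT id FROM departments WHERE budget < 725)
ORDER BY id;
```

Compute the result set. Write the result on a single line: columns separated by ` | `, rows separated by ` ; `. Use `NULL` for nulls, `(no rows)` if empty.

Inner query: departments.id where budget < 725.
Outer: keep employees rows whose dept_id is not in that set.
Inner query → {5, 6, 11}

3 | 88 ; 5 | 42 ; 8 | 112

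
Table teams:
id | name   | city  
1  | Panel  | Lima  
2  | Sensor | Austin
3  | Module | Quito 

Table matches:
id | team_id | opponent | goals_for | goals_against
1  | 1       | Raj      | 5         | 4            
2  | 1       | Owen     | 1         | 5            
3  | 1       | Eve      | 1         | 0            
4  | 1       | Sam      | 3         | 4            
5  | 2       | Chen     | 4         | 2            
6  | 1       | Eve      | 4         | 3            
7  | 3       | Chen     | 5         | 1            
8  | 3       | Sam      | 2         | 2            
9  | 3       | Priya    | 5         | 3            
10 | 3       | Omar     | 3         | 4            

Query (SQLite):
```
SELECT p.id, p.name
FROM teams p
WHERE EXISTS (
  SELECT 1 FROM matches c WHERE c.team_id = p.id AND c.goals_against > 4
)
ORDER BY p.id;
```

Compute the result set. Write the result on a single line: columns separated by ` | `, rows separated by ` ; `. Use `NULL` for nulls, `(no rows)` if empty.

For each teams row, check whether any matches with matching team_id has goals_against > 4.
Keep rows where that is true.

1 | Panel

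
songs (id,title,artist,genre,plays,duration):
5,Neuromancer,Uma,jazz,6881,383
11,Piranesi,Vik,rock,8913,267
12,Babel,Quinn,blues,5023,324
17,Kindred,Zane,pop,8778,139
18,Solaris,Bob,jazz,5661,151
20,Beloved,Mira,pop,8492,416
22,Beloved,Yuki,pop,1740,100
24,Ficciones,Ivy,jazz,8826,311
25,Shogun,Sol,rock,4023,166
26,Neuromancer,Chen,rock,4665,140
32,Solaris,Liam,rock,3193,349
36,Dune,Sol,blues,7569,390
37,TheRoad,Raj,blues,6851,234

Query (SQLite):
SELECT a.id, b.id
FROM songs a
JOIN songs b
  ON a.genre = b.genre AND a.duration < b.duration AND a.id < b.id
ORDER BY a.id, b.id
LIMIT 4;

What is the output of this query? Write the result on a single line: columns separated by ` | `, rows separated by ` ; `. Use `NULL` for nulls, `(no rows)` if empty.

Pairs (a,b) with same genre, a.duration < b.duration, a.id < b.id.
genre groups: blues:{12,36,37} jazz:{5,18,24} pop:{17,20,22} rock:{11,25,26,32}
Ordered by (a.id, b.id); first 4.

11 | 32 ; 12 | 36 ; 17 | 20 ; 18 | 24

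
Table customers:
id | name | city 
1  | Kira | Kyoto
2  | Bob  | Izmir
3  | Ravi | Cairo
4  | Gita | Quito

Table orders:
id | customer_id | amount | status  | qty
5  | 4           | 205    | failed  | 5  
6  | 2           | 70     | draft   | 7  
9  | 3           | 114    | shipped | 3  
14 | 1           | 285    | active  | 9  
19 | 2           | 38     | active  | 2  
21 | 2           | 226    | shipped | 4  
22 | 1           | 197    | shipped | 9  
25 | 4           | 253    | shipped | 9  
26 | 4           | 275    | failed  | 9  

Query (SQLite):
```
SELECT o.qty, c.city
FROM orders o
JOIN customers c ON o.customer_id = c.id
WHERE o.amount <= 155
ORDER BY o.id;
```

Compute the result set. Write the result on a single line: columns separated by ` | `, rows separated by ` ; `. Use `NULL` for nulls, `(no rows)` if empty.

7 | Izmir ; 3 | Cairo ; 2 | Izmir

Each orders row matches the customers row where customer_id = customers.id.
Then keep rows with o.amount <= 155.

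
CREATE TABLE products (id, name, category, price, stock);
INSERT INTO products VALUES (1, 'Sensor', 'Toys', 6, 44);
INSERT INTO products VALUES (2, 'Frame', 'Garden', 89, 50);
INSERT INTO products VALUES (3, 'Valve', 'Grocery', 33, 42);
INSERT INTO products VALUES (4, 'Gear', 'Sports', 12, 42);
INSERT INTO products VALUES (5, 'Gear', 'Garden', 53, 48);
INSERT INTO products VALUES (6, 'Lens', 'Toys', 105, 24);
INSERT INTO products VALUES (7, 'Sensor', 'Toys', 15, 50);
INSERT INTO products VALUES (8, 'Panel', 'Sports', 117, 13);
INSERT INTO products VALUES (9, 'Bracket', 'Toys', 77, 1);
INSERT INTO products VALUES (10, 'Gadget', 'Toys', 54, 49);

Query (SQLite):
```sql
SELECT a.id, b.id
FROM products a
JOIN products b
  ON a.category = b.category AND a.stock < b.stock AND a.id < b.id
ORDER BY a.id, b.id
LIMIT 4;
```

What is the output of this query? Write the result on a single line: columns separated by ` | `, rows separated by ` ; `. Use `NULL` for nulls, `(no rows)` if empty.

1 | 7 ; 1 | 10 ; 6 | 7 ; 6 | 10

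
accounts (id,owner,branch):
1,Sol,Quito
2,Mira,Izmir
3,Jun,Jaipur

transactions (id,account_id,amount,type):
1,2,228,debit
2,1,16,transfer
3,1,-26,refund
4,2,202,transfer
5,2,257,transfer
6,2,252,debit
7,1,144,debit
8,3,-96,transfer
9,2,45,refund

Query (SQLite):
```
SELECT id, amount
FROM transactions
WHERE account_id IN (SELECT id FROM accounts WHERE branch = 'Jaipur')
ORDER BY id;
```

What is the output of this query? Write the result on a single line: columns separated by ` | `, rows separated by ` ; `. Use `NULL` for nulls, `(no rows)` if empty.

8 | -96

Inner query: accounts.id where branch = 'Jaipur'.
Outer: keep transactions rows whose account_id is in that set.
Inner query → {3}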